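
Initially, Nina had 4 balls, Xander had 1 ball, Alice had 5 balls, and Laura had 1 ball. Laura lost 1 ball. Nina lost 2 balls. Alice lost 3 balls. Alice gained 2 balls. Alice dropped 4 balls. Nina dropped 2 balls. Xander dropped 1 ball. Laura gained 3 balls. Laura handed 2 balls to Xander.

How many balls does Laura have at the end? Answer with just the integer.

Tracking counts step by step:
Start: Nina=4, Xander=1, Alice=5, Laura=1
Event 1 (Laura -1): Laura: 1 -> 0. State: Nina=4, Xander=1, Alice=5, Laura=0
Event 2 (Nina -2): Nina: 4 -> 2. State: Nina=2, Xander=1, Alice=5, Laura=0
Event 3 (Alice -3): Alice: 5 -> 2. State: Nina=2, Xander=1, Alice=2, Laura=0
Event 4 (Alice +2): Alice: 2 -> 4. State: Nina=2, Xander=1, Alice=4, Laura=0
Event 5 (Alice -4): Alice: 4 -> 0. State: Nina=2, Xander=1, Alice=0, Laura=0
Event 6 (Nina -2): Nina: 2 -> 0. State: Nina=0, Xander=1, Alice=0, Laura=0
Event 7 (Xander -1): Xander: 1 -> 0. State: Nina=0, Xander=0, Alice=0, Laura=0
Event 8 (Laura +3): Laura: 0 -> 3. State: Nina=0, Xander=0, Alice=0, Laura=3
Event 9 (Laura -> Xander, 2): Laura: 3 -> 1, Xander: 0 -> 2. State: Nina=0, Xander=2, Alice=0, Laura=1

Laura's final count: 1

Answer: 1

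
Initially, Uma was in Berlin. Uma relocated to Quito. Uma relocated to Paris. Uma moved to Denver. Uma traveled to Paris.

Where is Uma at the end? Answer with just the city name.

Tracking Uma's location:
Start: Uma is in Berlin.
After move 1: Berlin -> Quito. Uma is in Quito.
After move 2: Quito -> Paris. Uma is in Paris.
After move 3: Paris -> Denver. Uma is in Denver.
After move 4: Denver -> Paris. Uma is in Paris.

Answer: Paris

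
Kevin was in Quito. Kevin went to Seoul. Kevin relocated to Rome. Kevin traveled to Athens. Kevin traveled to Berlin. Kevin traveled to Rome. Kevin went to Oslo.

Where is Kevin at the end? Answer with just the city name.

Tracking Kevin's location:
Start: Kevin is in Quito.
After move 1: Quito -> Seoul. Kevin is in Seoul.
After move 2: Seoul -> Rome. Kevin is in Rome.
After move 3: Rome -> Athens. Kevin is in Athens.
After move 4: Athens -> Berlin. Kevin is in Berlin.
After move 5: Berlin -> Rome. Kevin is in Rome.
After move 6: Rome -> Oslo. Kevin is in Oslo.

Answer: Oslo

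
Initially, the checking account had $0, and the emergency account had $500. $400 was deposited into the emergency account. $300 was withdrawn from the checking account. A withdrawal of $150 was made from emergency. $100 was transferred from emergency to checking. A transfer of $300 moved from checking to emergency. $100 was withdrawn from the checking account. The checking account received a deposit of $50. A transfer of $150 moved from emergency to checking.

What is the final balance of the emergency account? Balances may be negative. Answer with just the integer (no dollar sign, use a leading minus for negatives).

Tracking account balances step by step:
Start: checking=0, emergency=500
Event 1 (deposit 400 to emergency): emergency: 500 + 400 = 900. Balances: checking=0, emergency=900
Event 2 (withdraw 300 from checking): checking: 0 - 300 = -300. Balances: checking=-300, emergency=900
Event 3 (withdraw 150 from emergency): emergency: 900 - 150 = 750. Balances: checking=-300, emergency=750
Event 4 (transfer 100 emergency -> checking): emergency: 750 - 100 = 650, checking: -300 + 100 = -200. Balances: checking=-200, emergency=650
Event 5 (transfer 300 checking -> emergency): checking: -200 - 300 = -500, emergency: 650 + 300 = 950. Balances: checking=-500, emergency=950
Event 6 (withdraw 100 from checking): checking: -500 - 100 = -600. Balances: checking=-600, emergency=950
Event 7 (deposit 50 to checking): checking: -600 + 50 = -550. Balances: checking=-550, emergency=950
Event 8 (transfer 150 emergency -> checking): emergency: 950 - 150 = 800, checking: -550 + 150 = -400. Balances: checking=-400, emergency=800

Final balance of emergency: 800

Answer: 800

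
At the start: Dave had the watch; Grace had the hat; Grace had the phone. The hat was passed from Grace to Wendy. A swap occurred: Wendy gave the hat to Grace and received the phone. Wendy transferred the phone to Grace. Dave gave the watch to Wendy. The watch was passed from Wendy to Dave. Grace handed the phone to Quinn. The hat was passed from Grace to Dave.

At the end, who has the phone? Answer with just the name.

Tracking all object holders:
Start: watch:Dave, hat:Grace, phone:Grace
Event 1 (give hat: Grace -> Wendy). State: watch:Dave, hat:Wendy, phone:Grace
Event 2 (swap hat<->phone: now hat:Grace, phone:Wendy). State: watch:Dave, hat:Grace, phone:Wendy
Event 3 (give phone: Wendy -> Grace). State: watch:Dave, hat:Grace, phone:Grace
Event 4 (give watch: Dave -> Wendy). State: watch:Wendy, hat:Grace, phone:Grace
Event 5 (give watch: Wendy -> Dave). State: watch:Dave, hat:Grace, phone:Grace
Event 6 (give phone: Grace -> Quinn). State: watch:Dave, hat:Grace, phone:Quinn
Event 7 (give hat: Grace -> Dave). State: watch:Dave, hat:Dave, phone:Quinn

Final state: watch:Dave, hat:Dave, phone:Quinn
The phone is held by Quinn.

Answer: Quinn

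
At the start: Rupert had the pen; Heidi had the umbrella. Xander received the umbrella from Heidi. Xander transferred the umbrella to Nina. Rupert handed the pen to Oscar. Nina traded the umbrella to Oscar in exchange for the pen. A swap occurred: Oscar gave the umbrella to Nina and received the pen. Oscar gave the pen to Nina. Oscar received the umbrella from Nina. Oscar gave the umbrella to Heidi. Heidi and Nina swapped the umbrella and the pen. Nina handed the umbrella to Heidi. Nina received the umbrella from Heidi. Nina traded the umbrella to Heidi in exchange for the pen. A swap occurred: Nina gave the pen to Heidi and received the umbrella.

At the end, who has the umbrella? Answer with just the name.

Tracking all object holders:
Start: pen:Rupert, umbrella:Heidi
Event 1 (give umbrella: Heidi -> Xander). State: pen:Rupert, umbrella:Xander
Event 2 (give umbrella: Xander -> Nina). State: pen:Rupert, umbrella:Nina
Event 3 (give pen: Rupert -> Oscar). State: pen:Oscar, umbrella:Nina
Event 4 (swap umbrella<->pen: now umbrella:Oscar, pen:Nina). State: pen:Nina, umbrella:Oscar
Event 5 (swap umbrella<->pen: now umbrella:Nina, pen:Oscar). State: pen:Oscar, umbrella:Nina
Event 6 (give pen: Oscar -> Nina). State: pen:Nina, umbrella:Nina
Event 7 (give umbrella: Nina -> Oscar). State: pen:Nina, umbrella:Oscar
Event 8 (give umbrella: Oscar -> Heidi). State: pen:Nina, umbrella:Heidi
Event 9 (swap umbrella<->pen: now umbrella:Nina, pen:Heidi). State: pen:Heidi, umbrella:Nina
Event 10 (give umbrella: Nina -> Heidi). State: pen:Heidi, umbrella:Heidi
Event 11 (give umbrella: Heidi -> Nina). State: pen:Heidi, umbrella:Nina
Event 12 (swap umbrella<->pen: now umbrella:Heidi, pen:Nina). State: pen:Nina, umbrella:Heidi
Event 13 (swap pen<->umbrella: now pen:Heidi, umbrella:Nina). State: pen:Heidi, umbrella:Nina

Final state: pen:Heidi, umbrella:Nina
The umbrella is held by Nina.

Answer: Nina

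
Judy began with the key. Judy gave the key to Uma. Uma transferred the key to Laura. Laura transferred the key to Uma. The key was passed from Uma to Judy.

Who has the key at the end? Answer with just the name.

Tracking the key through each event:
Start: Judy has the key.
After event 1: Uma has the key.
After event 2: Laura has the key.
After event 3: Uma has the key.
After event 4: Judy has the key.

Answer: Judy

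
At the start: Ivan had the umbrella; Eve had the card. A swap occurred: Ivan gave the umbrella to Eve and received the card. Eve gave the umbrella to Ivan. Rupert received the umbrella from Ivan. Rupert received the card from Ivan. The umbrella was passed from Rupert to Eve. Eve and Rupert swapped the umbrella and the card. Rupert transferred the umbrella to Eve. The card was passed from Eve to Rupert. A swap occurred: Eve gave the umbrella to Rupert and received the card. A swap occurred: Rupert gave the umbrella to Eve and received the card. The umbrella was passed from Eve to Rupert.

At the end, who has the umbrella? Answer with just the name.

Tracking all object holders:
Start: umbrella:Ivan, card:Eve
Event 1 (swap umbrella<->card: now umbrella:Eve, card:Ivan). State: umbrella:Eve, card:Ivan
Event 2 (give umbrella: Eve -> Ivan). State: umbrella:Ivan, card:Ivan
Event 3 (give umbrella: Ivan -> Rupert). State: umbrella:Rupert, card:Ivan
Event 4 (give card: Ivan -> Rupert). State: umbrella:Rupert, card:Rupert
Event 5 (give umbrella: Rupert -> Eve). State: umbrella:Eve, card:Rupert
Event 6 (swap umbrella<->card: now umbrella:Rupert, card:Eve). State: umbrella:Rupert, card:Eve
Event 7 (give umbrella: Rupert -> Eve). State: umbrella:Eve, card:Eve
Event 8 (give card: Eve -> Rupert). State: umbrella:Eve, card:Rupert
Event 9 (swap umbrella<->card: now umbrella:Rupert, card:Eve). State: umbrella:Rupert, card:Eve
Event 10 (swap umbrella<->card: now umbrella:Eve, card:Rupert). State: umbrella:Eve, card:Rupert
Event 11 (give umbrella: Eve -> Rupert). State: umbrella:Rupert, card:Rupert

Final state: umbrella:Rupert, card:Rupert
The umbrella is held by Rupert.

Answer: Rupert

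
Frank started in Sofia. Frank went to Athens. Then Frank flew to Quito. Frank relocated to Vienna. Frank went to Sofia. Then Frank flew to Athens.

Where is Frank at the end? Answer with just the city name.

Answer: Athens

Derivation:
Tracking Frank's location:
Start: Frank is in Sofia.
After move 1: Sofia -> Athens. Frank is in Athens.
After move 2: Athens -> Quito. Frank is in Quito.
After move 3: Quito -> Vienna. Frank is in Vienna.
After move 4: Vienna -> Sofia. Frank is in Sofia.
After move 5: Sofia -> Athens. Frank is in Athens.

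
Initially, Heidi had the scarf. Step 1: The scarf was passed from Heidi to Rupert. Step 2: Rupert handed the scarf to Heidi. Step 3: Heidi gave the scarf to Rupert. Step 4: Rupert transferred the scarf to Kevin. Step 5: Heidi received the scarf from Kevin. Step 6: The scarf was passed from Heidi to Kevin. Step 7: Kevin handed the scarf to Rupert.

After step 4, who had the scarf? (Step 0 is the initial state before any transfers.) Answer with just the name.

Answer: Kevin

Derivation:
Tracking the scarf holder through step 4:
After step 0 (start): Heidi
After step 1: Rupert
After step 2: Heidi
After step 3: Rupert
After step 4: Kevin

At step 4, the holder is Kevin.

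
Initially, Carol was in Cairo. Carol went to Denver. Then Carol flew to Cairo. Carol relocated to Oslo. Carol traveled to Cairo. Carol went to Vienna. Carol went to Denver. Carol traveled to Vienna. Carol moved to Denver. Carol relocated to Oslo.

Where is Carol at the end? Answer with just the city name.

Answer: Oslo

Derivation:
Tracking Carol's location:
Start: Carol is in Cairo.
After move 1: Cairo -> Denver. Carol is in Denver.
After move 2: Denver -> Cairo. Carol is in Cairo.
After move 3: Cairo -> Oslo. Carol is in Oslo.
After move 4: Oslo -> Cairo. Carol is in Cairo.
After move 5: Cairo -> Vienna. Carol is in Vienna.
After move 6: Vienna -> Denver. Carol is in Denver.
After move 7: Denver -> Vienna. Carol is in Vienna.
After move 8: Vienna -> Denver. Carol is in Denver.
After move 9: Denver -> Oslo. Carol is in Oslo.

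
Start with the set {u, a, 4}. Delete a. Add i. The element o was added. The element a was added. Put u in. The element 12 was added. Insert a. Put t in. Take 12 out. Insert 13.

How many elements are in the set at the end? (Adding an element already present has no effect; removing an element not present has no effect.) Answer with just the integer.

Tracking the set through each operation:
Start: {4, a, u}
Event 1 (remove a): removed. Set: {4, u}
Event 2 (add i): added. Set: {4, i, u}
Event 3 (add o): added. Set: {4, i, o, u}
Event 4 (add a): added. Set: {4, a, i, o, u}
Event 5 (add u): already present, no change. Set: {4, a, i, o, u}
Event 6 (add 12): added. Set: {12, 4, a, i, o, u}
Event 7 (add a): already present, no change. Set: {12, 4, a, i, o, u}
Event 8 (add t): added. Set: {12, 4, a, i, o, t, u}
Event 9 (remove 12): removed. Set: {4, a, i, o, t, u}
Event 10 (add 13): added. Set: {13, 4, a, i, o, t, u}

Final set: {13, 4, a, i, o, t, u} (size 7)

Answer: 7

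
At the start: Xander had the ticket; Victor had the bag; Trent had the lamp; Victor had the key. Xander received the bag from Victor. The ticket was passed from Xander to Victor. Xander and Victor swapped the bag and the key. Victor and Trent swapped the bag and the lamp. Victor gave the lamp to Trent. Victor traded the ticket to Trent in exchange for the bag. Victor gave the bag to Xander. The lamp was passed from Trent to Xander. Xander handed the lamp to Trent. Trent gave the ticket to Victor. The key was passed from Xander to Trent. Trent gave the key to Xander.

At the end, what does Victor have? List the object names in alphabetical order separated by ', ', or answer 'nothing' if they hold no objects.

Answer: ticket

Derivation:
Tracking all object holders:
Start: ticket:Xander, bag:Victor, lamp:Trent, key:Victor
Event 1 (give bag: Victor -> Xander). State: ticket:Xander, bag:Xander, lamp:Trent, key:Victor
Event 2 (give ticket: Xander -> Victor). State: ticket:Victor, bag:Xander, lamp:Trent, key:Victor
Event 3 (swap bag<->key: now bag:Victor, key:Xander). State: ticket:Victor, bag:Victor, lamp:Trent, key:Xander
Event 4 (swap bag<->lamp: now bag:Trent, lamp:Victor). State: ticket:Victor, bag:Trent, lamp:Victor, key:Xander
Event 5 (give lamp: Victor -> Trent). State: ticket:Victor, bag:Trent, lamp:Trent, key:Xander
Event 6 (swap ticket<->bag: now ticket:Trent, bag:Victor). State: ticket:Trent, bag:Victor, lamp:Trent, key:Xander
Event 7 (give bag: Victor -> Xander). State: ticket:Trent, bag:Xander, lamp:Trent, key:Xander
Event 8 (give lamp: Trent -> Xander). State: ticket:Trent, bag:Xander, lamp:Xander, key:Xander
Event 9 (give lamp: Xander -> Trent). State: ticket:Trent, bag:Xander, lamp:Trent, key:Xander
Event 10 (give ticket: Trent -> Victor). State: ticket:Victor, bag:Xander, lamp:Trent, key:Xander
Event 11 (give key: Xander -> Trent). State: ticket:Victor, bag:Xander, lamp:Trent, key:Trent
Event 12 (give key: Trent -> Xander). State: ticket:Victor, bag:Xander, lamp:Trent, key:Xander

Final state: ticket:Victor, bag:Xander, lamp:Trent, key:Xander
Victor holds: ticket.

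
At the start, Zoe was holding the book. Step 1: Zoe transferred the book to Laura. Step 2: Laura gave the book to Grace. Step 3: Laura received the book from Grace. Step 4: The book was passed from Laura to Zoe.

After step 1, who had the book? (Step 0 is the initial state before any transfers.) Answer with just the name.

Tracking the book holder through step 1:
After step 0 (start): Zoe
After step 1: Laura

At step 1, the holder is Laura.

Answer: Laura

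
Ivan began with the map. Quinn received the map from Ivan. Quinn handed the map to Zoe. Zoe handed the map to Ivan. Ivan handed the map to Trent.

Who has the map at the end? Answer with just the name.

Answer: Trent

Derivation:
Tracking the map through each event:
Start: Ivan has the map.
After event 1: Quinn has the map.
After event 2: Zoe has the map.
After event 3: Ivan has the map.
After event 4: Trent has the map.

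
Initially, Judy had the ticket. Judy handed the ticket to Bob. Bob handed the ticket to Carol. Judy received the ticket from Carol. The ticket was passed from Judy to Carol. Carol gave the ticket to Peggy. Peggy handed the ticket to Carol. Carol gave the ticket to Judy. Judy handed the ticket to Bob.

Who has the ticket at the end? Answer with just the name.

Tracking the ticket through each event:
Start: Judy has the ticket.
After event 1: Bob has the ticket.
After event 2: Carol has the ticket.
After event 3: Judy has the ticket.
After event 4: Carol has the ticket.
After event 5: Peggy has the ticket.
After event 6: Carol has the ticket.
After event 7: Judy has the ticket.
After event 8: Bob has the ticket.

Answer: Bob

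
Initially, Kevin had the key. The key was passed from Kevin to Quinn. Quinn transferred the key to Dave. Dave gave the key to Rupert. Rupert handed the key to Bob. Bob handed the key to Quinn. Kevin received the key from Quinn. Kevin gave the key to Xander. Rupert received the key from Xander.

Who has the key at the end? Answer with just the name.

Answer: Rupert

Derivation:
Tracking the key through each event:
Start: Kevin has the key.
After event 1: Quinn has the key.
After event 2: Dave has the key.
After event 3: Rupert has the key.
After event 4: Bob has the key.
After event 5: Quinn has the key.
After event 6: Kevin has the key.
After event 7: Xander has the key.
After event 8: Rupert has the key.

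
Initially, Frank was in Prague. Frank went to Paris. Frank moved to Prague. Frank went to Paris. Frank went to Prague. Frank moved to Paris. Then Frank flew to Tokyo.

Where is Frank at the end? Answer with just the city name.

Tracking Frank's location:
Start: Frank is in Prague.
After move 1: Prague -> Paris. Frank is in Paris.
After move 2: Paris -> Prague. Frank is in Prague.
After move 3: Prague -> Paris. Frank is in Paris.
After move 4: Paris -> Prague. Frank is in Prague.
After move 5: Prague -> Paris. Frank is in Paris.
After move 6: Paris -> Tokyo. Frank is in Tokyo.

Answer: Tokyo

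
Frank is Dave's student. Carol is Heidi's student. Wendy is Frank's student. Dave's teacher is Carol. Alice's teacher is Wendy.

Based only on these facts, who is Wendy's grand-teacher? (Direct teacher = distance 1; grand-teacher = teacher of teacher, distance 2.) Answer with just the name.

Reconstructing the teacher chain from the given facts:
  Heidi -> Carol -> Dave -> Frank -> Wendy -> Alice
(each arrow means 'teacher of the next')
Positions in the chain (0 = top):
  position of Heidi: 0
  position of Carol: 1
  position of Dave: 2
  position of Frank: 3
  position of Wendy: 4
  position of Alice: 5

Wendy is at position 4; the grand-teacher is 2 steps up the chain, i.e. position 2: Dave.

Answer: Dave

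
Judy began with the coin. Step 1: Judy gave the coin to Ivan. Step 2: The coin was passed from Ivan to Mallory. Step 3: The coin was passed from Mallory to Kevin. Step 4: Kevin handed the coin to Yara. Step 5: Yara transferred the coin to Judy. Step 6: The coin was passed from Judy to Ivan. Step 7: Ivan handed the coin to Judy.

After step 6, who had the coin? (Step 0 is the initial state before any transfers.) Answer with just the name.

Tracking the coin holder through step 6:
After step 0 (start): Judy
After step 1: Ivan
After step 2: Mallory
After step 3: Kevin
After step 4: Yara
After step 5: Judy
After step 6: Ivan

At step 6, the holder is Ivan.

Answer: Ivan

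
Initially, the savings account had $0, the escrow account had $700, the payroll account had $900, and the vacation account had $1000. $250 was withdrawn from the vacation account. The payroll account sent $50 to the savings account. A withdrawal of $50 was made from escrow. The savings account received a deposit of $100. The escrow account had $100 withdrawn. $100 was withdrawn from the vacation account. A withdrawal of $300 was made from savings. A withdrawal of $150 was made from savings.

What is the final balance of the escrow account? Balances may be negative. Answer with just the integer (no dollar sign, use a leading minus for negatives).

Tracking account balances step by step:
Start: savings=0, escrow=700, payroll=900, vacation=1000
Event 1 (withdraw 250 from vacation): vacation: 1000 - 250 = 750. Balances: savings=0, escrow=700, payroll=900, vacation=750
Event 2 (transfer 50 payroll -> savings): payroll: 900 - 50 = 850, savings: 0 + 50 = 50. Balances: savings=50, escrow=700, payroll=850, vacation=750
Event 3 (withdraw 50 from escrow): escrow: 700 - 50 = 650. Balances: savings=50, escrow=650, payroll=850, vacation=750
Event 4 (deposit 100 to savings): savings: 50 + 100 = 150. Balances: savings=150, escrow=650, payroll=850, vacation=750
Event 5 (withdraw 100 from escrow): escrow: 650 - 100 = 550. Balances: savings=150, escrow=550, payroll=850, vacation=750
Event 6 (withdraw 100 from vacation): vacation: 750 - 100 = 650. Balances: savings=150, escrow=550, payroll=850, vacation=650
Event 7 (withdraw 300 from savings): savings: 150 - 300 = -150. Balances: savings=-150, escrow=550, payroll=850, vacation=650
Event 8 (withdraw 150 from savings): savings: -150 - 150 = -300. Balances: savings=-300, escrow=550, payroll=850, vacation=650

Final balance of escrow: 550

Answer: 550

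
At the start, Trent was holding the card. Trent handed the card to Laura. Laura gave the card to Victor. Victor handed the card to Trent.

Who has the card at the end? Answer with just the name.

Answer: Trent

Derivation:
Tracking the card through each event:
Start: Trent has the card.
After event 1: Laura has the card.
After event 2: Victor has the card.
After event 3: Trent has the card.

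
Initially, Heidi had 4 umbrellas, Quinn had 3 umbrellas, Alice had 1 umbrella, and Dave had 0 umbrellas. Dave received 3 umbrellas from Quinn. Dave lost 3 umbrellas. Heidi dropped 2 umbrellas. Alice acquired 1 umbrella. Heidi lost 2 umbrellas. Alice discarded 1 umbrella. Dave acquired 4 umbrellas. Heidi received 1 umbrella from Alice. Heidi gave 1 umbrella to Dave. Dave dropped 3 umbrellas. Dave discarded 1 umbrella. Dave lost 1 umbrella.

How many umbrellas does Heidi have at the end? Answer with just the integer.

Answer: 0

Derivation:
Tracking counts step by step:
Start: Heidi=4, Quinn=3, Alice=1, Dave=0
Event 1 (Quinn -> Dave, 3): Quinn: 3 -> 0, Dave: 0 -> 3. State: Heidi=4, Quinn=0, Alice=1, Dave=3
Event 2 (Dave -3): Dave: 3 -> 0. State: Heidi=4, Quinn=0, Alice=1, Dave=0
Event 3 (Heidi -2): Heidi: 4 -> 2. State: Heidi=2, Quinn=0, Alice=1, Dave=0
Event 4 (Alice +1): Alice: 1 -> 2. State: Heidi=2, Quinn=0, Alice=2, Dave=0
Event 5 (Heidi -2): Heidi: 2 -> 0. State: Heidi=0, Quinn=0, Alice=2, Dave=0
Event 6 (Alice -1): Alice: 2 -> 1. State: Heidi=0, Quinn=0, Alice=1, Dave=0
Event 7 (Dave +4): Dave: 0 -> 4. State: Heidi=0, Quinn=0, Alice=1, Dave=4
Event 8 (Alice -> Heidi, 1): Alice: 1 -> 0, Heidi: 0 -> 1. State: Heidi=1, Quinn=0, Alice=0, Dave=4
Event 9 (Heidi -> Dave, 1): Heidi: 1 -> 0, Dave: 4 -> 5. State: Heidi=0, Quinn=0, Alice=0, Dave=5
Event 10 (Dave -3): Dave: 5 -> 2. State: Heidi=0, Quinn=0, Alice=0, Dave=2
Event 11 (Dave -1): Dave: 2 -> 1. State: Heidi=0, Quinn=0, Alice=0, Dave=1
Event 12 (Dave -1): Dave: 1 -> 0. State: Heidi=0, Quinn=0, Alice=0, Dave=0

Heidi's final count: 0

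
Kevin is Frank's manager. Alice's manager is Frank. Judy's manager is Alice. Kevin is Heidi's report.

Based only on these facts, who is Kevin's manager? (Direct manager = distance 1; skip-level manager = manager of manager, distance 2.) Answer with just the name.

Answer: Heidi

Derivation:
Reconstructing the manager chain from the given facts:
  Heidi -> Kevin -> Frank -> Alice -> Judy
(each arrow means 'manager of the next')
Positions in the chain (0 = top):
  position of Heidi: 0
  position of Kevin: 1
  position of Frank: 2
  position of Alice: 3
  position of Judy: 4

Kevin is at position 1; the manager is 1 step up the chain, i.e. position 0: Heidi.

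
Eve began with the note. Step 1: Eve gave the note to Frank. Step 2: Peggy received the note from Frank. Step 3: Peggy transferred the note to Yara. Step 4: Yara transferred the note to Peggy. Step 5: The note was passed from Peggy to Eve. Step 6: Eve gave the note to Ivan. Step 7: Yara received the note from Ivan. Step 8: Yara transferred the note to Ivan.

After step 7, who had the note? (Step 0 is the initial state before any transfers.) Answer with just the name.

Tracking the note holder through step 7:
After step 0 (start): Eve
After step 1: Frank
After step 2: Peggy
After step 3: Yara
After step 4: Peggy
After step 5: Eve
After step 6: Ivan
After step 7: Yara

At step 7, the holder is Yara.

Answer: Yara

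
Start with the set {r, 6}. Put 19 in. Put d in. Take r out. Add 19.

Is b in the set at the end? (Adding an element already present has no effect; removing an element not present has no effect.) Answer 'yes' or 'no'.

Answer: no

Derivation:
Tracking the set through each operation:
Start: {6, r}
Event 1 (add 19): added. Set: {19, 6, r}
Event 2 (add d): added. Set: {19, 6, d, r}
Event 3 (remove r): removed. Set: {19, 6, d}
Event 4 (add 19): already present, no change. Set: {19, 6, d}

Final set: {19, 6, d} (size 3)
b is NOT in the final set.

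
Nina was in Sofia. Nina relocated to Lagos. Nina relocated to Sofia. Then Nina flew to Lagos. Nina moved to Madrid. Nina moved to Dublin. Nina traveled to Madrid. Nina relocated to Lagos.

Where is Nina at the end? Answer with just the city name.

Answer: Lagos

Derivation:
Tracking Nina's location:
Start: Nina is in Sofia.
After move 1: Sofia -> Lagos. Nina is in Lagos.
After move 2: Lagos -> Sofia. Nina is in Sofia.
After move 3: Sofia -> Lagos. Nina is in Lagos.
After move 4: Lagos -> Madrid. Nina is in Madrid.
After move 5: Madrid -> Dublin. Nina is in Dublin.
After move 6: Dublin -> Madrid. Nina is in Madrid.
After move 7: Madrid -> Lagos. Nina is in Lagos.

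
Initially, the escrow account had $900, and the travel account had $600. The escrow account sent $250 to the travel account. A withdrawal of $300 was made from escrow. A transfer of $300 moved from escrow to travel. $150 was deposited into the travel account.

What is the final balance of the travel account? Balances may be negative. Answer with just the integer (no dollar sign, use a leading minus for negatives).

Answer: 1300

Derivation:
Tracking account balances step by step:
Start: escrow=900, travel=600
Event 1 (transfer 250 escrow -> travel): escrow: 900 - 250 = 650, travel: 600 + 250 = 850. Balances: escrow=650, travel=850
Event 2 (withdraw 300 from escrow): escrow: 650 - 300 = 350. Balances: escrow=350, travel=850
Event 3 (transfer 300 escrow -> travel): escrow: 350 - 300 = 50, travel: 850 + 300 = 1150. Balances: escrow=50, travel=1150
Event 4 (deposit 150 to travel): travel: 1150 + 150 = 1300. Balances: escrow=50, travel=1300

Final balance of travel: 1300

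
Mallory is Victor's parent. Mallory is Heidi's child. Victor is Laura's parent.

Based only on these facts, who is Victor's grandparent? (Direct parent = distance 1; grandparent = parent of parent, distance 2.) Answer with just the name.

Answer: Heidi

Derivation:
Reconstructing the parent chain from the given facts:
  Heidi -> Mallory -> Victor -> Laura
(each arrow means 'parent of the next')
Positions in the chain (0 = top):
  position of Heidi: 0
  position of Mallory: 1
  position of Victor: 2
  position of Laura: 3

Victor is at position 2; the grandparent is 2 steps up the chain, i.e. position 0: Heidi.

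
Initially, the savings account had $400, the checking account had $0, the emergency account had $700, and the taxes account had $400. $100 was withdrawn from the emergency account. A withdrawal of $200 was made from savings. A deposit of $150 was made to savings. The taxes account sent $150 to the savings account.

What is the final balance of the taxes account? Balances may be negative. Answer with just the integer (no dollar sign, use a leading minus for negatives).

Tracking account balances step by step:
Start: savings=400, checking=0, emergency=700, taxes=400
Event 1 (withdraw 100 from emergency): emergency: 700 - 100 = 600. Balances: savings=400, checking=0, emergency=600, taxes=400
Event 2 (withdraw 200 from savings): savings: 400 - 200 = 200. Balances: savings=200, checking=0, emergency=600, taxes=400
Event 3 (deposit 150 to savings): savings: 200 + 150 = 350. Balances: savings=350, checking=0, emergency=600, taxes=400
Event 4 (transfer 150 taxes -> savings): taxes: 400 - 150 = 250, savings: 350 + 150 = 500. Balances: savings=500, checking=0, emergency=600, taxes=250

Final balance of taxes: 250

Answer: 250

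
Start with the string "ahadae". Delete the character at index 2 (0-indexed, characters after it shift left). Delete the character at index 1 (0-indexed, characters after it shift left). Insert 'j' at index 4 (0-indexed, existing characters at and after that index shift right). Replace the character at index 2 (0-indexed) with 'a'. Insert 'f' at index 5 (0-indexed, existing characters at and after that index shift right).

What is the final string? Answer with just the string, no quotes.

Applying each edit step by step:
Start: "ahadae"
Op 1 (delete idx 2 = 'a'): "ahadae" -> "ahdae"
Op 2 (delete idx 1 = 'h'): "ahdae" -> "adae"
Op 3 (insert 'j' at idx 4): "adae" -> "adaej"
Op 4 (replace idx 2: 'a' -> 'a'): "adaej" -> "adaej"
Op 5 (insert 'f' at idx 5): "adaej" -> "adaejf"

Answer: adaejf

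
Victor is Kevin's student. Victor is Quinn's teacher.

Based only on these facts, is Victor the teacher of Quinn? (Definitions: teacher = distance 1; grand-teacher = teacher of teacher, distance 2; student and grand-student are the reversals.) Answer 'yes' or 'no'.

Reconstructing the teacher chain from the given facts:
  Kevin -> Victor -> Quinn
(each arrow means 'teacher of the next')
Positions in the chain (0 = top):
  position of Kevin: 0
  position of Victor: 1
  position of Quinn: 2

Victor is at position 1, Quinn is at position 2; signed distance (j - i) = 1.
'teacher' requires j - i = 1. Actual distance is 1, so the relation HOLDS.

Answer: yes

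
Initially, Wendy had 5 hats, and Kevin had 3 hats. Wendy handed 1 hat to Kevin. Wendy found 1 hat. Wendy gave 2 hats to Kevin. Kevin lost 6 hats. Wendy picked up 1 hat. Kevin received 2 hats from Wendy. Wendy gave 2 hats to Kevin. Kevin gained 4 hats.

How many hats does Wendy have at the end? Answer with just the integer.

Tracking counts step by step:
Start: Wendy=5, Kevin=3
Event 1 (Wendy -> Kevin, 1): Wendy: 5 -> 4, Kevin: 3 -> 4. State: Wendy=4, Kevin=4
Event 2 (Wendy +1): Wendy: 4 -> 5. State: Wendy=5, Kevin=4
Event 3 (Wendy -> Kevin, 2): Wendy: 5 -> 3, Kevin: 4 -> 6. State: Wendy=3, Kevin=6
Event 4 (Kevin -6): Kevin: 6 -> 0. State: Wendy=3, Kevin=0
Event 5 (Wendy +1): Wendy: 3 -> 4. State: Wendy=4, Kevin=0
Event 6 (Wendy -> Kevin, 2): Wendy: 4 -> 2, Kevin: 0 -> 2. State: Wendy=2, Kevin=2
Event 7 (Wendy -> Kevin, 2): Wendy: 2 -> 0, Kevin: 2 -> 4. State: Wendy=0, Kevin=4
Event 8 (Kevin +4): Kevin: 4 -> 8. State: Wendy=0, Kevin=8

Wendy's final count: 0

Answer: 0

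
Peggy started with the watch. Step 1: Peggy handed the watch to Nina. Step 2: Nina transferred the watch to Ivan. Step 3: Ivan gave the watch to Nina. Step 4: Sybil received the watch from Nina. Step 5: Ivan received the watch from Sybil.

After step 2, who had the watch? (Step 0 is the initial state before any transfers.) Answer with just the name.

Answer: Ivan

Derivation:
Tracking the watch holder through step 2:
After step 0 (start): Peggy
After step 1: Nina
After step 2: Ivan

At step 2, the holder is Ivan.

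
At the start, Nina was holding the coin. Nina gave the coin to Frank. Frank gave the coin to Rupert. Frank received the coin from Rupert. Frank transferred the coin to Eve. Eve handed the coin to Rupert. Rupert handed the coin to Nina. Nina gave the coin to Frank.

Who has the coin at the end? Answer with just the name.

Answer: Frank

Derivation:
Tracking the coin through each event:
Start: Nina has the coin.
After event 1: Frank has the coin.
After event 2: Rupert has the coin.
After event 3: Frank has the coin.
After event 4: Eve has the coin.
After event 5: Rupert has the coin.
After event 6: Nina has the coin.
After event 7: Frank has the coin.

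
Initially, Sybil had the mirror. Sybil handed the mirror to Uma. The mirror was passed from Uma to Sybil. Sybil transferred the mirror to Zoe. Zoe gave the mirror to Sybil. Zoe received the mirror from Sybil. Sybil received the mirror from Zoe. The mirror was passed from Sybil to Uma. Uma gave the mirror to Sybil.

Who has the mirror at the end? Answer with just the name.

Answer: Sybil

Derivation:
Tracking the mirror through each event:
Start: Sybil has the mirror.
After event 1: Uma has the mirror.
After event 2: Sybil has the mirror.
After event 3: Zoe has the mirror.
After event 4: Sybil has the mirror.
After event 5: Zoe has the mirror.
After event 6: Sybil has the mirror.
After event 7: Uma has the mirror.
After event 8: Sybil has the mirror.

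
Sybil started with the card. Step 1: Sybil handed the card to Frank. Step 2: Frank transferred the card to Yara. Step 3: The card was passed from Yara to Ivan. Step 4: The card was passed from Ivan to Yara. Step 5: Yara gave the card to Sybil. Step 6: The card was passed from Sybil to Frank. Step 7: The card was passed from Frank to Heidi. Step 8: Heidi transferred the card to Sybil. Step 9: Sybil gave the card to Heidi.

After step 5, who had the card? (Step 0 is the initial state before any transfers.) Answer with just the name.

Answer: Sybil

Derivation:
Tracking the card holder through step 5:
After step 0 (start): Sybil
After step 1: Frank
After step 2: Yara
After step 3: Ivan
After step 4: Yara
After step 5: Sybil

At step 5, the holder is Sybil.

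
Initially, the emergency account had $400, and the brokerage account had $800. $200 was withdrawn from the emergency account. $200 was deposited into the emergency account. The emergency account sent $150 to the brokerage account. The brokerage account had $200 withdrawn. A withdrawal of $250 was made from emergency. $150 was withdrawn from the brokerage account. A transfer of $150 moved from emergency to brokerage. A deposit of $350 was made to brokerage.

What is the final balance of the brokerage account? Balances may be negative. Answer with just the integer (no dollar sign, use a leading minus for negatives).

Answer: 1100

Derivation:
Tracking account balances step by step:
Start: emergency=400, brokerage=800
Event 1 (withdraw 200 from emergency): emergency: 400 - 200 = 200. Balances: emergency=200, brokerage=800
Event 2 (deposit 200 to emergency): emergency: 200 + 200 = 400. Balances: emergency=400, brokerage=800
Event 3 (transfer 150 emergency -> brokerage): emergency: 400 - 150 = 250, brokerage: 800 + 150 = 950. Balances: emergency=250, brokerage=950
Event 4 (withdraw 200 from brokerage): brokerage: 950 - 200 = 750. Balances: emergency=250, brokerage=750
Event 5 (withdraw 250 from emergency): emergency: 250 - 250 = 0. Balances: emergency=0, brokerage=750
Event 6 (withdraw 150 from brokerage): brokerage: 750 - 150 = 600. Balances: emergency=0, brokerage=600
Event 7 (transfer 150 emergency -> brokerage): emergency: 0 - 150 = -150, brokerage: 600 + 150 = 750. Balances: emergency=-150, brokerage=750
Event 8 (deposit 350 to brokerage): brokerage: 750 + 350 = 1100. Balances: emergency=-150, brokerage=1100

Final balance of brokerage: 1100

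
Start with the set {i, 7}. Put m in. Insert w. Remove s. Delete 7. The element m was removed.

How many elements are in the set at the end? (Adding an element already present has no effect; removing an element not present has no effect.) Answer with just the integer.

Answer: 2

Derivation:
Tracking the set through each operation:
Start: {7, i}
Event 1 (add m): added. Set: {7, i, m}
Event 2 (add w): added. Set: {7, i, m, w}
Event 3 (remove s): not present, no change. Set: {7, i, m, w}
Event 4 (remove 7): removed. Set: {i, m, w}
Event 5 (remove m): removed. Set: {i, w}

Final set: {i, w} (size 2)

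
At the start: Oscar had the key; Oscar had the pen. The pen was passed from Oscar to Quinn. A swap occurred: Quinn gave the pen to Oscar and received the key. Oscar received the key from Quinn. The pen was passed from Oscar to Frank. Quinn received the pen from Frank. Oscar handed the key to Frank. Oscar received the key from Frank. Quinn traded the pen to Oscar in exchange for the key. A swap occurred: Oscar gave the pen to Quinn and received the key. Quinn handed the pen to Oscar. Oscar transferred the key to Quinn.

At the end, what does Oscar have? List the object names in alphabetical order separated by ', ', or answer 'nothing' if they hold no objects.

Answer: pen

Derivation:
Tracking all object holders:
Start: key:Oscar, pen:Oscar
Event 1 (give pen: Oscar -> Quinn). State: key:Oscar, pen:Quinn
Event 2 (swap pen<->key: now pen:Oscar, key:Quinn). State: key:Quinn, pen:Oscar
Event 3 (give key: Quinn -> Oscar). State: key:Oscar, pen:Oscar
Event 4 (give pen: Oscar -> Frank). State: key:Oscar, pen:Frank
Event 5 (give pen: Frank -> Quinn). State: key:Oscar, pen:Quinn
Event 6 (give key: Oscar -> Frank). State: key:Frank, pen:Quinn
Event 7 (give key: Frank -> Oscar). State: key:Oscar, pen:Quinn
Event 8 (swap pen<->key: now pen:Oscar, key:Quinn). State: key:Quinn, pen:Oscar
Event 9 (swap pen<->key: now pen:Quinn, key:Oscar). State: key:Oscar, pen:Quinn
Event 10 (give pen: Quinn -> Oscar). State: key:Oscar, pen:Oscar
Event 11 (give key: Oscar -> Quinn). State: key:Quinn, pen:Oscar

Final state: key:Quinn, pen:Oscar
Oscar holds: pen.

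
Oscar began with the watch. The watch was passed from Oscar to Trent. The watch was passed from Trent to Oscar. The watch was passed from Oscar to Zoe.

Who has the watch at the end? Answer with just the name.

Tracking the watch through each event:
Start: Oscar has the watch.
After event 1: Trent has the watch.
After event 2: Oscar has the watch.
After event 3: Zoe has the watch.

Answer: Zoe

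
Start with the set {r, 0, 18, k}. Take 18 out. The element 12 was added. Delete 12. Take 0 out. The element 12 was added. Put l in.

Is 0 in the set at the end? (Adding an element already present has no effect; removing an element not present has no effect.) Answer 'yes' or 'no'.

Answer: no

Derivation:
Tracking the set through each operation:
Start: {0, 18, k, r}
Event 1 (remove 18): removed. Set: {0, k, r}
Event 2 (add 12): added. Set: {0, 12, k, r}
Event 3 (remove 12): removed. Set: {0, k, r}
Event 4 (remove 0): removed. Set: {k, r}
Event 5 (add 12): added. Set: {12, k, r}
Event 6 (add l): added. Set: {12, k, l, r}

Final set: {12, k, l, r} (size 4)
0 is NOT in the final set.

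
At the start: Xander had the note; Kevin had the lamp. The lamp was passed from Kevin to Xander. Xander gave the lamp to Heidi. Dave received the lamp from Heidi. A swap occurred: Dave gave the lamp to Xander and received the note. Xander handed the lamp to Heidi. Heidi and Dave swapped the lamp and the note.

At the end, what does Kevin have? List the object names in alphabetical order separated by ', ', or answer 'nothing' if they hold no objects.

Answer: nothing

Derivation:
Tracking all object holders:
Start: note:Xander, lamp:Kevin
Event 1 (give lamp: Kevin -> Xander). State: note:Xander, lamp:Xander
Event 2 (give lamp: Xander -> Heidi). State: note:Xander, lamp:Heidi
Event 3 (give lamp: Heidi -> Dave). State: note:Xander, lamp:Dave
Event 4 (swap lamp<->note: now lamp:Xander, note:Dave). State: note:Dave, lamp:Xander
Event 5 (give lamp: Xander -> Heidi). State: note:Dave, lamp:Heidi
Event 6 (swap lamp<->note: now lamp:Dave, note:Heidi). State: note:Heidi, lamp:Dave

Final state: note:Heidi, lamp:Dave
Kevin holds: (nothing).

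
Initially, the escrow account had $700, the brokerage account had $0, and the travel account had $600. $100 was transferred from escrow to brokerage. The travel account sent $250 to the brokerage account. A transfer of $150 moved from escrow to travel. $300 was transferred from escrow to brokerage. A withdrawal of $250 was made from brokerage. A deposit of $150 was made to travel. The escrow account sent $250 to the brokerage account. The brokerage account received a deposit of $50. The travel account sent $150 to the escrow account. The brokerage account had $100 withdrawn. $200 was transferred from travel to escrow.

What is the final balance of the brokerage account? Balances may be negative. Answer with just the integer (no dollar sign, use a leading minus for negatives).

Answer: 600

Derivation:
Tracking account balances step by step:
Start: escrow=700, brokerage=0, travel=600
Event 1 (transfer 100 escrow -> brokerage): escrow: 700 - 100 = 600, brokerage: 0 + 100 = 100. Balances: escrow=600, brokerage=100, travel=600
Event 2 (transfer 250 travel -> brokerage): travel: 600 - 250 = 350, brokerage: 100 + 250 = 350. Balances: escrow=600, brokerage=350, travel=350
Event 3 (transfer 150 escrow -> travel): escrow: 600 - 150 = 450, travel: 350 + 150 = 500. Balances: escrow=450, brokerage=350, travel=500
Event 4 (transfer 300 escrow -> brokerage): escrow: 450 - 300 = 150, brokerage: 350 + 300 = 650. Balances: escrow=150, brokerage=650, travel=500
Event 5 (withdraw 250 from brokerage): brokerage: 650 - 250 = 400. Balances: escrow=150, brokerage=400, travel=500
Event 6 (deposit 150 to travel): travel: 500 + 150 = 650. Balances: escrow=150, brokerage=400, travel=650
Event 7 (transfer 250 escrow -> brokerage): escrow: 150 - 250 = -100, brokerage: 400 + 250 = 650. Balances: escrow=-100, brokerage=650, travel=650
Event 8 (deposit 50 to brokerage): brokerage: 650 + 50 = 700. Balances: escrow=-100, brokerage=700, travel=650
Event 9 (transfer 150 travel -> escrow): travel: 650 - 150 = 500, escrow: -100 + 150 = 50. Balances: escrow=50, brokerage=700, travel=500
Event 10 (withdraw 100 from brokerage): brokerage: 700 - 100 = 600. Balances: escrow=50, brokerage=600, travel=500
Event 11 (transfer 200 travel -> escrow): travel: 500 - 200 = 300, escrow: 50 + 200 = 250. Balances: escrow=250, brokerage=600, travel=300

Final balance of brokerage: 600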